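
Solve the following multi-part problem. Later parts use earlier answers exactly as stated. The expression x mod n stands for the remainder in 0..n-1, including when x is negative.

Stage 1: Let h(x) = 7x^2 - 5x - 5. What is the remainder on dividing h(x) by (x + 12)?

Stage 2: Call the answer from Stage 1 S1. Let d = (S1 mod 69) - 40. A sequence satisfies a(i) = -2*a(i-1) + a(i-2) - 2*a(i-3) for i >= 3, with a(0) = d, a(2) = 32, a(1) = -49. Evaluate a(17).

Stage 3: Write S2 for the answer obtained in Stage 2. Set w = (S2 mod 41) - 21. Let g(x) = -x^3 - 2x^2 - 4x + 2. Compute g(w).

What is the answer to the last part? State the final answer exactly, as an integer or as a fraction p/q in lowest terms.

-670

Stage 1: remainder = value at the root: 7*(-12)^2 - 5*(-12)^1 - 5 = (1008) + (60) + (-5) = 1063; answer 1063
Stage 2: S1 = 1063; d = -12; a(3) = -2*(32) + 1*(-49) - 2*(-12) = -89; iterating: a(3)=-89, a(4)=308, a(5)=-769, a(6)=2024, a(7)=-5433, a(8)=14428, a(9)=-38337, a(10)=101968, a(11)=-271129, a(12)=720900, a(13)=-1916865, a(14)=5096888, a(15)=-13552441, a(16)=36035500, a(17)=-95817217; answer -95817217
Stage 3: S2 = -95817217; w = 8; -1*(8)^3 - 2*(8)^2 - 4*(8)^1 + 2 = (-512) + (-128) + (-32) + (2) = -670; answer -670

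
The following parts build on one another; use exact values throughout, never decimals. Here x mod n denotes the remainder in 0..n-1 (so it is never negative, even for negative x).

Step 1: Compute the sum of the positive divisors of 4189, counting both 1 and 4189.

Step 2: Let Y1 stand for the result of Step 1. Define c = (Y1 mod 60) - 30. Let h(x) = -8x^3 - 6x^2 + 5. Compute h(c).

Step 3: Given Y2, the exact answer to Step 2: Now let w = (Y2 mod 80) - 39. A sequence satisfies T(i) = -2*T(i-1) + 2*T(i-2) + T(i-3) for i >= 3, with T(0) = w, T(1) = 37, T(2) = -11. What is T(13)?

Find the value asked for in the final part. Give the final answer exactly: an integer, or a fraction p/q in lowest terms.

1213237

Step 1: 4189 = 59 * 71; sigma = (1 + 59) * (1 + 71) = 60 * 72 = 4320; answer 4320
Step 2: Y1 = 4320; c = -30; -8*(-30)^3 - 6*(-30)^2 + 5 = (216000) + (-5400) + (5) = 210605; answer 210605
Step 3: Y2 = 210605; w = 6; T(3) = -2*(-11) + 2*(37) + 1*(6) = 102; iterating: T(3)=102, T(4)=-189, T(5)=571, T(6)=-1418, T(7)=3789, T(8)=-9843, T(9)=25846, T(10)=-67589, T(11)=177027, T(12)=-463386, T(13)=1213237; answer 1213237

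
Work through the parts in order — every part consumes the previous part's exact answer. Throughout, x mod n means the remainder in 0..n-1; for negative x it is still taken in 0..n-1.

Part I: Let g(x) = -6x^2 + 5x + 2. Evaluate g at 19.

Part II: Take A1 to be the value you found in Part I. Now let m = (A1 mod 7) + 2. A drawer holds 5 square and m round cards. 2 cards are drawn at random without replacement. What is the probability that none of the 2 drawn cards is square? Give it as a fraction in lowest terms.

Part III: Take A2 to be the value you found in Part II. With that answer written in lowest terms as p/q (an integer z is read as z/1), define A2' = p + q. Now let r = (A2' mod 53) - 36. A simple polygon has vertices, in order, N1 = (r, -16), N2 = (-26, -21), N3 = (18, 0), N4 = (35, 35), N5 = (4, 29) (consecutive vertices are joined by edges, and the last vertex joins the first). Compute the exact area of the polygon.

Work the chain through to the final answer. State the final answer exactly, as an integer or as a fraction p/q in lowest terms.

2653/2

Part I: -6*(19)^2 + 5*(19)^1 + 2 = (-2166) + (95) + (2) = -2069; answer -2069
Part II: A1 = -2069; m = 5; total draws C(10,2) = 45; favorable C(5,2) = 10; P = 2/9; answer 2/9
Part III: A2 = 2/9; threaded value p + q = 11; r = -25; cross terms: (-25*-21 - -26*-16)=109, (-26*0 - 18*-21)=378, (18*35 - 35*0)=630, (35*29 - 4*35)=875, (4*-16 - -25*29)=661; twice the area = |2653| = 2653; area = 2653/2; answer 2653/2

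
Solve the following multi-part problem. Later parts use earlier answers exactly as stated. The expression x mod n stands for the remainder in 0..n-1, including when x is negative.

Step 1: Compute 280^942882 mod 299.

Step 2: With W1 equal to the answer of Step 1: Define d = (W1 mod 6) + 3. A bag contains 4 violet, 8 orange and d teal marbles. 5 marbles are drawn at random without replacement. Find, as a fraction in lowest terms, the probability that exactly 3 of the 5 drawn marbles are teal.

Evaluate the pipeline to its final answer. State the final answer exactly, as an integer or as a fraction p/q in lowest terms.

Step 1: squarings mod 299: 280^1=280, 280^2=62, 280^4=256, 280^8=55, 280^16=35, 280^32=29, 280^64=243, 280^128=146, 280^256=87, 280^512=94, 280^1024=165, 280^2048=16, 280^4096=256, 280^8192=55, 280^16384=35, 280^32768=29, 280^65536=243, 280^131072=146, 280^262144=87, 280^524288=94; 280^942882 = 280^2 * 280^32 * 280^256 * 280^512 * 280^8192 * 280^16384 * 280^131072 * 280^262144 * 280^524288 = 25 (mod 299); answer 25
Step 2: W1 = 25; d = 4; total draws C(16,5) = 4368; favorable C(4,3)*C(12,2) = 264; P = 11/182; answer 11/182

11/182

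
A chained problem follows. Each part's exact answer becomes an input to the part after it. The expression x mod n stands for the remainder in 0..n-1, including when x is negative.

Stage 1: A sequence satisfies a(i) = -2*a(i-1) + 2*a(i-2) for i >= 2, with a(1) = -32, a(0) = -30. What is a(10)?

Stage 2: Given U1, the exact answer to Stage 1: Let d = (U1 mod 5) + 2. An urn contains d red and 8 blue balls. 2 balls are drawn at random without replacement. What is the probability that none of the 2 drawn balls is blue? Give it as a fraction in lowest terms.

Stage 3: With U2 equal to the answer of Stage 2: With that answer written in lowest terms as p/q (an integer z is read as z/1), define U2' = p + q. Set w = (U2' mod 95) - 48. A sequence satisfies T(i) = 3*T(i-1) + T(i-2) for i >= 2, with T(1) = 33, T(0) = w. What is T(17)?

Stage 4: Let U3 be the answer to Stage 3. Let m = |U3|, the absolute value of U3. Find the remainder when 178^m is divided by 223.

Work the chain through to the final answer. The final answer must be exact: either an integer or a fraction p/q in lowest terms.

Stage 1: a(2) = -2*(-32) + 2*(-30) = 4; iterating: a(2)=4, a(3)=-72, a(4)=152, a(5)=-448, a(6)=1200, a(7)=-3296, a(8)=8992, a(9)=-24576, a(10)=67136; answer 67136
Stage 2: U1 = 67136; d = 3; total draws C(11,2) = 55; favorable C(3,2) = 3; P = 3/55; answer 3/55
Stage 3: U2 = 3/55; threaded value p + q = 58; w = 10; T(2) = 3*(33) + 1*(10) = 109; iterating: T(2)=109, T(3)=360, T(4)=1189, T(5)=3927, T(6)=12970, T(7)=42837, T(8)=141481, T(9)=467280, T(10)=1543321, T(11)=5097243, T(12)=16835050, T(13)=55602393, T(14)=183642229, T(15)=606529080, T(16)=2003229469, T(17)=6616217487; answer 6616217487
Stage 4: U3 = 6616217487; m = 6616217487; squarings mod 223: 178^1=178, 178^2=18, 178^4=101, 178^8=166, 178^16=127, 178^32=73, 178^64=200, 178^128=83, 178^256=199, 178^512=130, 178^1024=175, 178^2048=74, 178^4096=124, 178^8192=212, 178^16384=121, 178^32768=146, 178^65536=131, 178^131072=213, 178^262144=100, 178^524288=188, 178^1048576=110, 178^2097152=58, 178^4194304=19, 178^8388608=138, 178^16777216=89, 178^33554432=116, 178^67108864=76, 178^134217728=201, 178^268435456=38, 178^536870912=106, 178^1073741824=86, 178^2147483648=37, 178^4294967296=31; 178^6616217487 = 178^1 * 178^2 * 178^4 * 178^8 * 178^128 * 178^256 * 178^512 * 178^1024 * 178^4096 * 178^8192 * 178^16384 * 178^65536 * 178^131072 * 178^524288 * 178^1048576 * 178^4194304 * 178^33554432 * 178^134217728 * 178^2147483648 * 178^4294967296 = 164 (mod 223); answer 164

164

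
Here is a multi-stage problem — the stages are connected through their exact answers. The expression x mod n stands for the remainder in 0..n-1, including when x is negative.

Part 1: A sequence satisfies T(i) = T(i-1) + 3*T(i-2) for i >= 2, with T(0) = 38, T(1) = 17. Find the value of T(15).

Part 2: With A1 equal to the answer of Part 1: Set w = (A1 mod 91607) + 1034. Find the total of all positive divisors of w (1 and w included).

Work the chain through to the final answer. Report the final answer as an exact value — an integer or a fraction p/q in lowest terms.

Part 1: T(2) = 1*(17) + 3*(38) = 131; iterating: T(2)=131, T(3)=182, T(4)=575, T(5)=1121, T(6)=2846, T(7)=6209, T(8)=14747, T(9)=33374, T(10)=77615, T(11)=177737, T(12)=410582, T(13)=943793, T(14)=2175539, T(15)=5006918; answer 5006918
Part 2: A1 = 5006918; w = 61174; 61174 = 2 * 73 * 419; sigma = (1 + 2) * (1 + 73) * (1 + 419) = 3 * 74 * 420 = 93240; answer 93240

93240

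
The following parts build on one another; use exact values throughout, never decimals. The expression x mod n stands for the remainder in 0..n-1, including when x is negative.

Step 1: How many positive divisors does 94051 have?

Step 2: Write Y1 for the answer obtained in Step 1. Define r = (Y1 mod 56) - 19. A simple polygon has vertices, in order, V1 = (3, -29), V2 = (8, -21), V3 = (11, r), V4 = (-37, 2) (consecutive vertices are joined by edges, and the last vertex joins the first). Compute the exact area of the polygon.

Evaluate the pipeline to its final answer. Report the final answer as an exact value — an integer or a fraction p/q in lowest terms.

407

Step 1: 94051 = 163 * 577; number of divisors = (1+1) * (1+1) = 4; answer 4
Step 2: Y1 = 4; r = -15; cross terms: (3*-21 - 8*-29)=169, (8*-15 - 11*-21)=111, (11*2 - -37*-15)=-533, (-37*-29 - 3*2)=1067; twice the area = |814| = 814; area = 407; answer 407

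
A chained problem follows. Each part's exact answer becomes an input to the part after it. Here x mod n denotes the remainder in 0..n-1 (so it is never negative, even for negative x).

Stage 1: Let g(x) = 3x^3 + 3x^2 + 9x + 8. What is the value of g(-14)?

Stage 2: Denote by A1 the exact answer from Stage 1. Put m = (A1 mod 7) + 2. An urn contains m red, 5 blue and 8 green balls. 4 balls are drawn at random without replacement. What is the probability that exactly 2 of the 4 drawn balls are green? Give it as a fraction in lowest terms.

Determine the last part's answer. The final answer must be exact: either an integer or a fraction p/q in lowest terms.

28/65

Stage 1: 3*(-14)^3 + 3*(-14)^2 + 9*(-14)^1 + 8 = (-8232) + (588) + (-126) + (8) = -7762; answer -7762
Stage 2: A1 = -7762; m = 3; total draws C(16,4) = 1820; favorable C(8,2)*C(8,2) = 784; P = 28/65; answer 28/65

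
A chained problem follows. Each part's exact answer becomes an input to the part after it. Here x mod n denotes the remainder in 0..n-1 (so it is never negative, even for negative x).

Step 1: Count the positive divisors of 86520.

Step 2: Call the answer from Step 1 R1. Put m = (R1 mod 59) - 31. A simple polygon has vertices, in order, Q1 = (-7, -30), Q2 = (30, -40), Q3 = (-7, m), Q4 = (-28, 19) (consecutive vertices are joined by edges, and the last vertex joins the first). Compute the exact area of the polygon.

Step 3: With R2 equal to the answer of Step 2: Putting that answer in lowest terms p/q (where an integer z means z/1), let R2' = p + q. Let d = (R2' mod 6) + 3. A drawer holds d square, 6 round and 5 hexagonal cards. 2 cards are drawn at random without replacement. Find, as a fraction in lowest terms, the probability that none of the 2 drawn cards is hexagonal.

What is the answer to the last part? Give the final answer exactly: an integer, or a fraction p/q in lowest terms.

Step 1: 86520 = 2^3 * 3 * 5 * 7 * 103; number of divisors = (3+1) * (1+1) * (1+1) * (1+1) * (1+1) = 64; answer 64
Step 2: R1 = 64; m = -26; cross terms: (-7*-40 - 30*-30)=1180, (30*-26 - -7*-40)=-1060, (-7*19 - -28*-26)=-861, (-28*-30 - -7*19)=973; twice the area = |232| = 232; area = 116; answer 116
Step 3: R2 = 116; threaded value p + q = 117; d = 6; total draws C(17,2) = 136; favorable C(12,2) = 66; P = 33/68; answer 33/68

33/68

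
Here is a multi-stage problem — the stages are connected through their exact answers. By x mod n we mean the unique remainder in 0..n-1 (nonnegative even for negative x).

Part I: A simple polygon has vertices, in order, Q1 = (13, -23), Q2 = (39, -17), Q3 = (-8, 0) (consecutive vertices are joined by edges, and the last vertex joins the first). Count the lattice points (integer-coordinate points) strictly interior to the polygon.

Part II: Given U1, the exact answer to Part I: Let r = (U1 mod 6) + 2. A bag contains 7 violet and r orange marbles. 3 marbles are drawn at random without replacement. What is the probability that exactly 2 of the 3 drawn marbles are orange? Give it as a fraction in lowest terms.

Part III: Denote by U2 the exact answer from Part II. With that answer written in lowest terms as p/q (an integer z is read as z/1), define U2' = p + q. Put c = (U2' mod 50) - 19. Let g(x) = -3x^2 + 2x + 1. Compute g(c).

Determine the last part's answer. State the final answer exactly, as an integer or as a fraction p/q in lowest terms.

-2295

Part I: cross terms: (13*-17 - 39*-23)=676, (39*0 - -8*-17)=-136, (-8*-23 - 13*0)=184; twice the area = |724| = 724; area = 362; boundary points = 2 + 1 + 1 = 4; strictly interior points = area - boundary/2 + 1 = 361; answer 361
Part II: U1 = 361; r = 3; total draws C(10,3) = 120; favorable C(3,2)*C(7,1) = 21; P = 7/40; answer 7/40
Part III: U2 = 7/40; threaded value p + q = 47; c = 28; -3*(28)^2 + 2*(28)^1 + 1 = (-2352) + (56) + (1) = -2295; answer -2295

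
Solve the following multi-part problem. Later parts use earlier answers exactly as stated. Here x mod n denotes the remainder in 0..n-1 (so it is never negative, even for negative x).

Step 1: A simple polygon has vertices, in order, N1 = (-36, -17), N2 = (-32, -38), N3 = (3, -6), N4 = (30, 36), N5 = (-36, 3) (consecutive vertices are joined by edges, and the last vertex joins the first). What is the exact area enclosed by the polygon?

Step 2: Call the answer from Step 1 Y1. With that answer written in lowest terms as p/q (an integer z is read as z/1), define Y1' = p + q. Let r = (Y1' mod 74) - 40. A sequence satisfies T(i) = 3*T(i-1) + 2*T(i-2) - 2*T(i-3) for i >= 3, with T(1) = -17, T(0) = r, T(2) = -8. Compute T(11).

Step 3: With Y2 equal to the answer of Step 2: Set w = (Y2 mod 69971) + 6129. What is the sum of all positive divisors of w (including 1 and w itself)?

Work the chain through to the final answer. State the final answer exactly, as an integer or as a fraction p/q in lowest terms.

76080

Step 1: cross terms: (-36*-38 - -32*-17)=824, (-32*-6 - 3*-38)=306, (3*36 - 30*-6)=288, (30*3 - -36*36)=1386, (-36*-17 - -36*3)=720; twice the area = |3524| = 3524; area = 1762; answer 1762
Step 2: Y1 = 1762; threaded value p + q = 1763; r = 21; T(3) = 3*(-8) + 2*(-17) - 2*(21) = -100; iterating: T(3)=-100, T(4)=-282, T(5)=-1030, T(6)=-3454, T(7)=-11858, T(8)=-40422, T(9)=-138074, T(10)=-471350, T(11)=-1609354; answer -1609354
Step 3: Y2 = -1609354; w = 76079; 76079 is prime, so its only divisors are 1 and 76079; sigma = 1 + 76079 = 76080; answer 76080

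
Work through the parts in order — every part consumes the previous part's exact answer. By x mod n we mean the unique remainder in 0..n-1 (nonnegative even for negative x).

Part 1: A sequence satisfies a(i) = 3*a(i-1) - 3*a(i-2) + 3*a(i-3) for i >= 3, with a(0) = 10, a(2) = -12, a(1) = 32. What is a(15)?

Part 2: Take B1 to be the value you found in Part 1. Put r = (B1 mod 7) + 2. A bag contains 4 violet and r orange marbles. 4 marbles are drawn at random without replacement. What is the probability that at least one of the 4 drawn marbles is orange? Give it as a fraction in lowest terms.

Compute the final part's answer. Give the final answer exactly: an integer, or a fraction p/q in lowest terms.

Part 1: a(3) = 3*(-12) - 3*(32) + 3*(10) = -102; iterating: a(3)=-102, a(4)=-174, a(5)=-252, a(6)=-540, a(7)=-1386, a(8)=-3294, a(9)=-7344, a(10)=-16308, a(11)=-36774, a(12)=-83430, a(13)=-188892, a(14)=-426708, a(15)=-963738; answer -963738
Part 2: B1 = -963738; r = 3; total draws C(7,4) = 35; complement C(4,4) = 1; favorable 35 - 1 = 34; P = 34/35; answer 34/35

34/35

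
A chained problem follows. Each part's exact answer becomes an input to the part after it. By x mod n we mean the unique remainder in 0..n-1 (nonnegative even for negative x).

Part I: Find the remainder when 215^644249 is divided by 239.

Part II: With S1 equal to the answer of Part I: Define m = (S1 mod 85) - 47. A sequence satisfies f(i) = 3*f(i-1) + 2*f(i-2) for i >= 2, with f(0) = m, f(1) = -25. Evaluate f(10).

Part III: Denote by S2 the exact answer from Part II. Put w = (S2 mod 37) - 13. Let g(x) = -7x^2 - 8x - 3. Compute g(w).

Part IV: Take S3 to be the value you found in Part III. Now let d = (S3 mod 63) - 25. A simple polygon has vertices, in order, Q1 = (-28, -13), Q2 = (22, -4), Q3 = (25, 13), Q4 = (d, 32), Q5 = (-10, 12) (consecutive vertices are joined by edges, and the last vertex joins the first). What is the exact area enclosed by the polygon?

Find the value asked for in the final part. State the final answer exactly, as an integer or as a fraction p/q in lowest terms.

Part I: squarings mod 239: 215^1=215, 215^2=98, 215^4=44, 215^8=24, 215^16=98, 215^32=44, 215^64=24, 215^128=98, 215^256=44, 215^512=24, 215^1024=98, 215^2048=44, 215^4096=24, 215^8192=98, 215^16384=44, 215^32768=24, 215^65536=98, 215^131072=44, 215^262144=24, 215^524288=98; 215^644249 = 215^1 * 215^8 * 215^16 * 215^128 * 215^1024 * 215^4096 * 215^16384 * 215^32768 * 215^65536 * 215^524288 = 195 (mod 239); answer 195
Part II: S1 = 195; m = -22; f(2) = 3*(-25) + 2*(-22) = -119; iterating: f(2)=-119, f(3)=-407, f(4)=-1459, f(5)=-5191, f(6)=-18491, f(7)=-65855, f(8)=-234547, f(9)=-835351, f(10)=-2975147; answer -2975147
Part III: S2 = -2975147; w = 10; -7*(10)^2 - 8*(10)^1 - 3 = (-700) + (-80) + (-3) = -783; answer -783
Part IV: S3 = -783; d = 11; cross terms: (-28*-4 - 22*-13)=398, (22*13 - 25*-4)=386, (25*32 - 11*13)=657, (11*12 - -10*32)=452, (-10*-13 - -28*12)=466; twice the area = |2359| = 2359; area = 2359/2; answer 2359/2

2359/2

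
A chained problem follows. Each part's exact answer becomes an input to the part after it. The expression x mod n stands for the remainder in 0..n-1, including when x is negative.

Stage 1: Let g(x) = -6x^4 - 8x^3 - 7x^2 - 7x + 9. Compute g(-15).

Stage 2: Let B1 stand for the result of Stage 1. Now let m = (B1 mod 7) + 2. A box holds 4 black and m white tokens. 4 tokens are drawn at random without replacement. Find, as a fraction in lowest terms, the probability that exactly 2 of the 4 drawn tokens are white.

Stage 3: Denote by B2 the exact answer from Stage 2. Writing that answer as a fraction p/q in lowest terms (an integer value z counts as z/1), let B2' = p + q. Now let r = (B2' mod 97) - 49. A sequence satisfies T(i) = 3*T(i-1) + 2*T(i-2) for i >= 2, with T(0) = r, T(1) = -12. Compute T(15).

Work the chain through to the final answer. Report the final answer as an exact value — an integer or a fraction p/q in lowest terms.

Stage 1: -6*(-15)^4 - 8*(-15)^3 - 7*(-15)^2 - 7*(-15)^1 + 9 = (-303750) + (27000) + (-1575) + (105) + (9) = -278211; answer -278211
Stage 2: B1 = -278211; m = 6; total draws C(10,4) = 210; favorable C(6,2)*C(4,2) = 90; P = 3/7; answer 3/7
Stage 3: B2 = 3/7; threaded value p + q = 10; r = -39; T(2) = 3*(-12) + 2*(-39) = -114; iterating: T(2)=-114, T(3)=-366, T(4)=-1326, T(5)=-4710, T(6)=-16782, T(7)=-59766, T(8)=-212862, T(9)=-758118, T(10)=-2700078, T(11)=-9616470, T(12)=-34249566, T(13)=-121981638, T(14)=-434444046, T(15)=-1547295414; answer -1547295414

-1547295414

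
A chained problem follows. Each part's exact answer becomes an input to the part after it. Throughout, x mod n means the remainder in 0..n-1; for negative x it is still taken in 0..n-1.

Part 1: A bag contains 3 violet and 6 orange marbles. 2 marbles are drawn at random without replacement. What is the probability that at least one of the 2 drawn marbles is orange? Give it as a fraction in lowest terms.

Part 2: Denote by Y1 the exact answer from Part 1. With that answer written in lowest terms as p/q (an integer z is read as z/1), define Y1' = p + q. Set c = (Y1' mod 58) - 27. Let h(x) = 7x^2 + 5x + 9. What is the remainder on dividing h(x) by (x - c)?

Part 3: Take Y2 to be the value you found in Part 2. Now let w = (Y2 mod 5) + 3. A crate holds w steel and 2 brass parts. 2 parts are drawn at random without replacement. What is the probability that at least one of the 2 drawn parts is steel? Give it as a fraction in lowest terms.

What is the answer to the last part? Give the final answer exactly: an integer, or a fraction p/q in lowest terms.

14/15

Part 1: total draws C(9,2) = 36; complement C(3,2) = 3; favorable 36 - 3 = 33; P = 11/12; answer 11/12
Part 2: Y1 = 11/12; threaded value p + q = 23; c = -4; remainder = value at the root: 7*(-4)^2 + 5*(-4)^1 + 9 = (112) + (-20) + (9) = 101; answer 101
Part 3: Y2 = 101; w = 4; total draws C(6,2) = 15; complement C(2,2) = 1; favorable 15 - 1 = 14; P = 14/15; answer 14/15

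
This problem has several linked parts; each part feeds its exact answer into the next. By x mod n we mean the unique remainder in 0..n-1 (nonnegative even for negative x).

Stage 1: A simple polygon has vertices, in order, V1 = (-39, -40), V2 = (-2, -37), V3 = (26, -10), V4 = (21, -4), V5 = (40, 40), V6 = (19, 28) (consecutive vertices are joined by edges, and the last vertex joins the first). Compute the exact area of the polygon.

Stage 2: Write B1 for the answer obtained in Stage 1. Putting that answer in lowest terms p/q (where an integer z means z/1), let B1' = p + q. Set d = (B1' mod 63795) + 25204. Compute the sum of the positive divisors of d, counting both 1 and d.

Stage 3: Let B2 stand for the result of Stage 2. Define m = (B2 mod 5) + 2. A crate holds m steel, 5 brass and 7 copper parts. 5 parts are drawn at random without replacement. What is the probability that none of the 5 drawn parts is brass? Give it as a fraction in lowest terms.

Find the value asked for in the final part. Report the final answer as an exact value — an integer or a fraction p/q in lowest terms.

Stage 1: cross terms: (-39*-37 - -2*-40)=1363, (-2*-10 - 26*-37)=982, (26*-4 - 21*-10)=106, (21*40 - 40*-4)=1000, (40*28 - 19*40)=360, (19*-40 - -39*28)=332; twice the area = |4143| = 4143; area = 4143/2; answer 4143/2
Stage 2: B1 = 4143/2; threaded value p + q = 4145; d = 29349; 29349 = 3^3 * 1087; sigma = (1 + 3 + 9 + 27) * (1 + 1087) = 40 * 1088 = 43520; answer 43520
Stage 3: B2 = 43520; m = 2; total draws C(14,5) = 2002; favorable C(9,5) = 126; P = 9/143; answer 9/143

9/143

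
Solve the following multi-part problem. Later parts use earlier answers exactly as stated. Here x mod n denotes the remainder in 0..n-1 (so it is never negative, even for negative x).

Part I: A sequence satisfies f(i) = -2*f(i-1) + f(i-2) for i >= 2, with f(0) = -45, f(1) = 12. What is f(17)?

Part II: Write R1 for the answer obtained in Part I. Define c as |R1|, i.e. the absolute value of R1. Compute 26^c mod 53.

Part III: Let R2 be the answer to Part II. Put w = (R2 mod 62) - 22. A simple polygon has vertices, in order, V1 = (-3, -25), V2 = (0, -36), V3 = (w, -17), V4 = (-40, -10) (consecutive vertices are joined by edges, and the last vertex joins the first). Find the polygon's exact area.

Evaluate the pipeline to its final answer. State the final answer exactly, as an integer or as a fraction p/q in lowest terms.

Part I: f(2) = -2*(12) + 1*(-45) = -69; iterating: f(2)=-69, f(3)=150, f(4)=-369, f(5)=888, f(6)=-2145, f(7)=5178, f(8)=-12501, f(9)=30180, f(10)=-72861, f(11)=175902, f(12)=-424665, f(13)=1025232, f(14)=-2475129, f(15)=5975490, f(16)=-14426109, f(17)=34827708; answer 34827708
Part II: R1 = 34827708; c = 34827708; squarings mod 53: 26^1=26, 26^2=40, 26^4=10, 26^8=47, 26^16=36, 26^32=24, 26^64=46, 26^128=49, 26^256=16, 26^512=44, 26^1024=28, 26^2048=42, 26^4096=15, 26^8192=13, 26^16384=10, 26^32768=47, 26^65536=36, 26^131072=24, 26^262144=46, 26^524288=49, 26^1048576=16, 26^2097152=44, 26^4194304=28, 26^8388608=42, 26^16777216=15, 26^33554432=13; 26^34827708 = 26^4 * 26^8 * 26^16 * 26^32 * 26^128 * 26^256 * 26^1024 * 26^2048 * 26^8192 * 26^16384 * 26^65536 * 26^131072 * 26^1048576 * 26^33554432 = 24 (mod 53); answer 24
Part III: R2 = 24; w = 2; cross terms: (-3*-36 - 0*-25)=108, (0*-17 - 2*-36)=72, (2*-10 - -40*-17)=-700, (-40*-25 - -3*-10)=970; twice the area = |450| = 450; area = 225; answer 225

225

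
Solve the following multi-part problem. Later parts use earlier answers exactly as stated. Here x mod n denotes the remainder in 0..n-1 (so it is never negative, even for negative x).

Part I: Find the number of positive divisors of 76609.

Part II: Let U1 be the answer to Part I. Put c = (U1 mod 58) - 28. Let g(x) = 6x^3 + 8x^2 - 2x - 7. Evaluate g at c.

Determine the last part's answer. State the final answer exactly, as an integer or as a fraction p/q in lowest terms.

Part I: 76609 = 13 * 71 * 83; number of divisors = (1+1) * (1+1) * (1+1) = 8; answer 8
Part II: U1 = 8; c = -20; 6*(-20)^3 + 8*(-20)^2 - 2*(-20)^1 - 7 = (-48000) + (3200) + (40) + (-7) = -44767; answer -44767

-44767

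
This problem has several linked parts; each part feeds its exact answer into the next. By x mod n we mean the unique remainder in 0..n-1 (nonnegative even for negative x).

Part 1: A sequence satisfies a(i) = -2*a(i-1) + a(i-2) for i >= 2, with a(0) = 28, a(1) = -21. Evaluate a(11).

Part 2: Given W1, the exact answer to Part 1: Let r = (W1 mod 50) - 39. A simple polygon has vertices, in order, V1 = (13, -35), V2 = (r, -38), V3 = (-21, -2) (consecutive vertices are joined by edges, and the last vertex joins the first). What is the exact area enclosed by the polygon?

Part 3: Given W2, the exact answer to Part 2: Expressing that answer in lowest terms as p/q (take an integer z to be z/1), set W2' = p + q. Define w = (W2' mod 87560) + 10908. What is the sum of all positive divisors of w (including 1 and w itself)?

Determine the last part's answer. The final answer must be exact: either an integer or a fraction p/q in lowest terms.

Part 1: a(2) = -2*(-21) + 1*(28) = 70; iterating: a(2)=70, a(3)=-161, a(4)=392, a(5)=-945, a(6)=2282, a(7)=-5509, a(8)=13300, a(9)=-32109, a(10)=77518, a(11)=-187145; answer -187145
Part 2: W1 = -187145; r = -34; cross terms: (13*-38 - -34*-35)=-1684, (-34*-2 - -21*-38)=-730, (-21*-35 - 13*-2)=761; twice the area = |-1653| = 1653; area = 1653/2; answer 1653/2
Part 3: W2 = 1653/2; threaded value p + q = 1655; w = 12563; 12563 = 17 * 739; sigma = (1 + 17) * (1 + 739) = 18 * 740 = 13320; answer 13320

13320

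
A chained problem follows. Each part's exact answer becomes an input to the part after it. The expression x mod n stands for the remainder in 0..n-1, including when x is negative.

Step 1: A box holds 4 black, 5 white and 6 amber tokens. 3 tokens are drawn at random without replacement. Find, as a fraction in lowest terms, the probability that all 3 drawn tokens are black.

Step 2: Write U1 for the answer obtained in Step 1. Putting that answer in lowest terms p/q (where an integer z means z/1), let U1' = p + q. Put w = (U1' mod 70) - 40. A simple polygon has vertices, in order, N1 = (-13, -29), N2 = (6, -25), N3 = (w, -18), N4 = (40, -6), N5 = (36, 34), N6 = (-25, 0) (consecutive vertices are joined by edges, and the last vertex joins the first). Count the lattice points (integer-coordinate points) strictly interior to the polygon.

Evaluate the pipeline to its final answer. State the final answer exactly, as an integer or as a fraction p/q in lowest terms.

Step 1: total draws C(15,3) = 455; favorable C(4,3) = 4; P = 4/455; answer 4/455
Step 2: U1 = 4/455; threaded value p + q = 459; w = -1; cross terms: (-13*-25 - 6*-29)=499, (6*-18 - -1*-25)=-133, (-1*-6 - 40*-18)=726, (40*34 - 36*-6)=1576, (36*0 - -25*34)=850, (-25*-29 - -13*0)=725; twice the area = |4243| = 4243; area = 4243/2; boundary points = 1 + 7 + 1 + 4 + 1 + 1 = 15; strictly interior points = area - boundary/2 + 1 = 2115; answer 2115

2115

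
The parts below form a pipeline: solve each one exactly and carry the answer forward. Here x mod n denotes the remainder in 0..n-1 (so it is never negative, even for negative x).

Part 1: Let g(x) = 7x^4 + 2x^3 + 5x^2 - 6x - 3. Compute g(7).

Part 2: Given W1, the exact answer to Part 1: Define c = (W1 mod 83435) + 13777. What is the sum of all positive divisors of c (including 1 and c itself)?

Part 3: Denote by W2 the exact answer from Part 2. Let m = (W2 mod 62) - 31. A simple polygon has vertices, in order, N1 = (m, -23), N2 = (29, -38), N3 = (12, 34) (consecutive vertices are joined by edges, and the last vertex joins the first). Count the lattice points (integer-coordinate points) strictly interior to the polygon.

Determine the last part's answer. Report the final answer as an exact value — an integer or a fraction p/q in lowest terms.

1239

Part 1: 7*(7)^4 + 2*(7)^3 + 5*(7)^2 - 6*(7)^1 - 3 = (16807) + (686) + (245) + (-42) + (-3) = 17693; answer 17693
Part 2: W1 = 17693; c = 31470; 31470 = 2 * 3 * 5 * 1049; sigma = (1 + 2) * (1 + 3) * (1 + 5) * (1 + 1049) = 3 * 4 * 6 * 1050 = 75600; answer 75600
Part 3: W2 = 75600; m = -9; cross terms: (-9*-38 - 29*-23)=1009, (29*34 - 12*-38)=1442, (12*-23 - -9*34)=30; twice the area = |2481| = 2481; area = 2481/2; boundary points = 1 + 1 + 3 = 5; strictly interior points = area - boundary/2 + 1 = 1239; answer 1239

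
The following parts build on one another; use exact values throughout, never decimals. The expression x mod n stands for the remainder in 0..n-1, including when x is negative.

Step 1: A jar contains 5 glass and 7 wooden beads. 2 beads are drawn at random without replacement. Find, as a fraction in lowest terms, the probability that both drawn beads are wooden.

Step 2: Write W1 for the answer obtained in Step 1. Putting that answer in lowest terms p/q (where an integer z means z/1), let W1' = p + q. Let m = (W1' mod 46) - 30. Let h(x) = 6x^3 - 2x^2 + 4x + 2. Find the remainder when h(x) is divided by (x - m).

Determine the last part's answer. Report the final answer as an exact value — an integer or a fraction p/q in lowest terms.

Step 1: total draws C(12,2) = 66; favorable C(7,2) = 21; P = 7/22; answer 7/22
Step 2: W1 = 7/22; threaded value p + q = 29; m = -1; remainder = value at the root: 6*(-1)^3 - 2*(-1)^2 + 4*(-1)^1 + 2 = (-6) + (-2) + (-4) + (2) = -10; answer -10

-10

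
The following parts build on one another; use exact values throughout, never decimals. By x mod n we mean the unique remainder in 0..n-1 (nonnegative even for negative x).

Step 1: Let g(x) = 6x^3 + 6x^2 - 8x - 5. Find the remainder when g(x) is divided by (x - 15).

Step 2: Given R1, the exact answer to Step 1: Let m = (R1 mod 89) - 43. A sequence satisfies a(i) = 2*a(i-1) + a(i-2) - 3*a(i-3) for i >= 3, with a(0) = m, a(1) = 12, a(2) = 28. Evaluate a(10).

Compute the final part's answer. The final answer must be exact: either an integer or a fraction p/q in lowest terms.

5491

Step 1: remainder = value at the root: 6*(15)^3 + 6*(15)^2 - 8*(15)^1 - 5 = (20250) + (1350) + (-120) + (-5) = 21475; answer 21475
Step 2: R1 = 21475; m = -17; a(3) = 2*(28) + 1*(12) - 3*(-17) = 119; iterating: a(3)=119, a(4)=230, a(5)=495, a(6)=863, a(7)=1531, a(8)=2440, a(9)=3822, a(10)=5491; answer 5491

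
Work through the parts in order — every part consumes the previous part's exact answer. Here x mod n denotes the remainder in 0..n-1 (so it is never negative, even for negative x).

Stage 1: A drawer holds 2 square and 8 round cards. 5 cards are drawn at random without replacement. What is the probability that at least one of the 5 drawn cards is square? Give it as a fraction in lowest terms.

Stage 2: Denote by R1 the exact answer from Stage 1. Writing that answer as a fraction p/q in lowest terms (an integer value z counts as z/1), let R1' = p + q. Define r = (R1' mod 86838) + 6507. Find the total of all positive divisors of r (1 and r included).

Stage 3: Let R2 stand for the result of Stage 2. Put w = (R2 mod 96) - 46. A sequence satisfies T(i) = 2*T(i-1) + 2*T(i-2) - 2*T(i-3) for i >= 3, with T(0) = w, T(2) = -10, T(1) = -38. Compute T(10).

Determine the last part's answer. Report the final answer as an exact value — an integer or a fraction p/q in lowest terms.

-14208

Stage 1: total draws C(10,5) = 252; complement C(8,5) = 56; favorable 252 - 56 = 196; P = 7/9; answer 7/9
Stage 2: R1 = 7/9; threaded value p + q = 16; r = 6523; 6523 = 11 * 593; sigma = (1 + 11) * (1 + 593) = 12 * 594 = 7128; answer 7128
Stage 3: R2 = 7128; w = -22; T(3) = 2*(-10) + 2*(-38) - 2*(-22) = -52; iterating: T(3)=-52, T(4)=-48, T(5)=-180, T(6)=-352, T(7)=-968, T(8)=-2280, T(9)=-5792, T(10)=-14208; answer -14208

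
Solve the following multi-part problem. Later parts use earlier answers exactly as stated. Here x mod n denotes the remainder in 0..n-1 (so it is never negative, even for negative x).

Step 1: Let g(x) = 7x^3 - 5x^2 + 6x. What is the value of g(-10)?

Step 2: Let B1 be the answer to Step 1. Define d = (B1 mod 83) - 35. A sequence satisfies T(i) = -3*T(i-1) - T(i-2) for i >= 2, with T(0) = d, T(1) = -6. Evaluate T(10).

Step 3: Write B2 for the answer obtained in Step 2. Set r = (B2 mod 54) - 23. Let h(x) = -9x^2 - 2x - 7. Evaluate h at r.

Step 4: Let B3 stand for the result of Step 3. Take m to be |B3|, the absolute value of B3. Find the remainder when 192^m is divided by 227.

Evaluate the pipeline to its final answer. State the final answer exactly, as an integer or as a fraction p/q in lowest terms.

84

Step 1: 7*(-10)^3 - 5*(-10)^2 + 6*(-10)^1 = (-7000) + (-500) + (-60) = -7560; answer -7560
Step 2: B1 = -7560; d = 41; T(2) = -3*(-6) - 1*(41) = -23; iterating: T(2)=-23, T(3)=75, T(4)=-202, T(5)=531, T(6)=-1391, T(7)=3642, T(8)=-9535, T(9)=24963, T(10)=-65354; answer -65354
Step 3: B2 = -65354; r = 17; -9*(17)^2 - 2*(17)^1 - 7 = (-2601) + (-34) + (-7) = -2642; answer -2642
Step 4: B3 = -2642; m = 2642; squarings mod 227: 192^1=192, 192^2=90, 192^4=155, 192^8=190, 192^16=7, 192^32=49, 192^64=131, 192^128=136, 192^256=109, 192^512=77, 192^1024=27, 192^2048=48; 192^2642 = 192^2 * 192^16 * 192^64 * 192^512 * 192^2048 = 84 (mod 227); answer 84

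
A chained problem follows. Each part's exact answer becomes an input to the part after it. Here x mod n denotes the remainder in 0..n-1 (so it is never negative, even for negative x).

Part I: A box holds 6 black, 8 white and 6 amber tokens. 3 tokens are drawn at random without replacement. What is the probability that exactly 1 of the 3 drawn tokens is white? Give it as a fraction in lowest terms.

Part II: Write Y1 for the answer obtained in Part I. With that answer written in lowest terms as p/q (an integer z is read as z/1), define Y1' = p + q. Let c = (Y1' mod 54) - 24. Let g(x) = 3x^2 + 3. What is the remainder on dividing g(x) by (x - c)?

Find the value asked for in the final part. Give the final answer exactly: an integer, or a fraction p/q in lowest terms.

150

Part I: total draws C(20,3) = 1140; favorable C(8,1)*C(12,2) = 528; P = 44/95; answer 44/95
Part II: Y1 = 44/95; threaded value p + q = 139; c = 7; remainder = value at the root: 3*(7)^2 + 3 = (147) + (3) = 150; answer 150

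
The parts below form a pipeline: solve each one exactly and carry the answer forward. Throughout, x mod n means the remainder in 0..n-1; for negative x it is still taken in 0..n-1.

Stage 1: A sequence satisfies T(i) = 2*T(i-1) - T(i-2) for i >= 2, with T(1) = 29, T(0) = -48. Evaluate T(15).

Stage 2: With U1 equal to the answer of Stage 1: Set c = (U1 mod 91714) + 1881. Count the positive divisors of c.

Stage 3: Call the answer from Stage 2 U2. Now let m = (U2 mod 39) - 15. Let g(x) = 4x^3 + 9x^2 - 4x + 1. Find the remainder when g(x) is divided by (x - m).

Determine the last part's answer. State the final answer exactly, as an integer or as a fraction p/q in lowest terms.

Stage 1: T(2) = 2*(29) - 1*(-48) = 106; iterating: T(2)=106, T(3)=183, T(4)=260, T(5)=337, T(6)=414, T(7)=491, T(8)=568, T(9)=645, T(10)=722, T(11)=799, T(12)=876, T(13)=953, T(14)=1030, T(15)=1107; answer 1107
Stage 2: U1 = 1107; c = 2988; 2988 = 2^2 * 3^2 * 83; number of divisors = (2+1) * (2+1) * (1+1) = 18; answer 18
Stage 3: U2 = 18; m = 3; remainder = value at the root: 4*(3)^3 + 9*(3)^2 - 4*(3)^1 + 1 = (108) + (81) + (-12) + (1) = 178; answer 178

178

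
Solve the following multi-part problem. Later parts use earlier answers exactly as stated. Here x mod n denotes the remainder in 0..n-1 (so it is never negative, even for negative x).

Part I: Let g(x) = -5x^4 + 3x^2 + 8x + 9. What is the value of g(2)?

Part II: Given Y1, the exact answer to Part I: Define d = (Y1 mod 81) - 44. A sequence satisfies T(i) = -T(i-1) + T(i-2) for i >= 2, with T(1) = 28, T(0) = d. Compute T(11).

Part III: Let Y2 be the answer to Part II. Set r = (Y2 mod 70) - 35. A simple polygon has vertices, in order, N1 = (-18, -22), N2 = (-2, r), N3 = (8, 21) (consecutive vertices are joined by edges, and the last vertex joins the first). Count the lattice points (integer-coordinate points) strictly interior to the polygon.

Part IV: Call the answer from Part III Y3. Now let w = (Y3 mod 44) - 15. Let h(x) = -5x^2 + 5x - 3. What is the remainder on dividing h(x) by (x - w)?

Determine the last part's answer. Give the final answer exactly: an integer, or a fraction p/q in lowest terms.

Part I: -5*(2)^4 + 3*(2)^2 + 8*(2)^1 + 9 = (-80) + (12) + (16) + (9) = -43; answer -43
Part II: Y1 = -43; d = -6; T(2) = -1*(28) + 1*(-6) = -34; iterating: T(2)=-34, T(3)=62, T(4)=-96, T(5)=158, T(6)=-254, T(7)=412, T(8)=-666, T(9)=1078, T(10)=-1744, T(11)=2822; answer 2822
Part III: Y2 = 2822; r = -13; cross terms: (-18*-13 - -2*-22)=190, (-2*21 - 8*-13)=62, (8*-22 - -18*21)=202; twice the area = |454| = 454; area = 227; boundary points = 1 + 2 + 1 = 4; strictly interior points = area - boundary/2 + 1 = 226; answer 226
Part IV: Y3 = 226; w = -9; remainder = value at the root: -5*(-9)^2 + 5*(-9)^1 - 3 = (-405) + (-45) + (-3) = -453; answer -453

-453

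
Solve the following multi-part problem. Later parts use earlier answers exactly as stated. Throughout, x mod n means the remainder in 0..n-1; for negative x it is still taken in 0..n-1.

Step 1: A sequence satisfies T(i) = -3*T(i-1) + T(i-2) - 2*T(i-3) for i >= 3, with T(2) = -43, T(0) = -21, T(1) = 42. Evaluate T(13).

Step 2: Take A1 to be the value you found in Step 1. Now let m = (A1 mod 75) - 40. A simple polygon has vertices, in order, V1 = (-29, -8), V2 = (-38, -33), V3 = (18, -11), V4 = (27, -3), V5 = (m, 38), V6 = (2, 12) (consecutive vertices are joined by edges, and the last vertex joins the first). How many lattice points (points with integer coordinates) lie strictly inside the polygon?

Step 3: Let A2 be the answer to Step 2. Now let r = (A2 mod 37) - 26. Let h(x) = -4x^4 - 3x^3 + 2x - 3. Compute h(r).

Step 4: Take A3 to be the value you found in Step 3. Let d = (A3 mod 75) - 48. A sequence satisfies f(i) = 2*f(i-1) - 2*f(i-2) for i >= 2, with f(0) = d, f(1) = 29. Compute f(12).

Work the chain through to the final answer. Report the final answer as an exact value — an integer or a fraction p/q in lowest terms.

Step 1: T(3) = -3*(-43) + 1*(42) - 2*(-21) = 213; iterating: T(3)=213, T(4)=-766, T(5)=2597, T(6)=-8983, T(7)=31078, T(8)=-107411, T(9)=371277, T(10)=-1283398, T(11)=4436293, T(12)=-15334831, T(13)=53007582; answer 53007582
Step 2: A1 = 53007582; m = 17; cross terms: (-29*-33 - -38*-8)=653, (-38*-11 - 18*-33)=1012, (18*-3 - 27*-11)=243, (27*38 - 17*-3)=1077, (17*12 - 2*38)=128, (2*-8 - -29*12)=332; twice the area = |3445| = 3445; area = 3445/2; boundary points = 1 + 2 + 1 + 1 + 1 + 1 = 7; strictly interior points = area - boundary/2 + 1 = 1720; answer 1720
Step 3: A2 = 1720; r = -8; -4*(-8)^4 - 3*(-8)^3 + 2*(-8)^1 - 3 = (-16384) + (1536) + (-16) + (-3) = -14867; answer -14867
Step 4: A3 = -14867; d = 10; f(2) = 2*(29) - 2*(10) = 38; iterating: f(2)=38, f(3)=18, f(4)=-40, f(5)=-116, f(6)=-152, f(7)=-72, f(8)=160, f(9)=464, f(10)=608, f(11)=288, f(12)=-640; answer -640

-640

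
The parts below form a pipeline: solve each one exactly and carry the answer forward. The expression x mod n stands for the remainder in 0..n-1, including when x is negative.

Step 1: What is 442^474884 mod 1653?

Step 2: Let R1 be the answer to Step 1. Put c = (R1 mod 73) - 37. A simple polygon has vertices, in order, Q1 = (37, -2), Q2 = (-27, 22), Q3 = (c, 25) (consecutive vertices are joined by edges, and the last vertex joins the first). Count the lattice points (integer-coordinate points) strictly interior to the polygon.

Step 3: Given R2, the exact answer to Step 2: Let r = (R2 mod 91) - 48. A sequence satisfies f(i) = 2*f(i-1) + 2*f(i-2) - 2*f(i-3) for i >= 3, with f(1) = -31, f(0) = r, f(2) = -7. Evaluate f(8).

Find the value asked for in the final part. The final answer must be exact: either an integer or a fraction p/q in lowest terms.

3684

Step 1: squarings mod 1653: 442^1=442, 442^2=310, 442^4=226, 442^8=1486, 442^16=1441, 442^32=313, 442^64=442, 442^128=310, 442^256=226, 442^512=1486, 442^1024=1441, 442^2048=313, 442^4096=442, 442^8192=310, 442^16384=226, 442^32768=1486, 442^65536=1441, 442^131072=313, 442^262144=442; 442^474884 = 442^4 * 442^256 * 442^512 * 442^1024 * 442^2048 * 442^4096 * 442^8192 * 442^65536 * 442^131072 * 442^262144 = 574 (mod 1653); answer 574
Step 2: R1 = 574; c = 26; cross terms: (37*22 - -27*-2)=760, (-27*25 - 26*22)=-1247, (26*-2 - 37*25)=-977; twice the area = |-1464| = 1464; area = 732; boundary points = 8 + 1 + 1 = 10; strictly interior points = area - boundary/2 + 1 = 728; answer 728
Step 3: R2 = 728; r = -48; f(3) = 2*(-7) + 2*(-31) - 2*(-48) = 20; iterating: f(3)=20, f(4)=88, f(5)=230, f(6)=596, f(7)=1476, f(8)=3684; answer 3684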